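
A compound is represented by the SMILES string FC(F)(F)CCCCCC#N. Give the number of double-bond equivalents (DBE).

2

Molecular formula: C7H10F3N.
DoU = (2C + 2 + N − H − X) / 2, where X is the halogen count and O/S are ignored.
    = (2·7 + 2 + 1 − 10 − 3) / 2 = 4 / 2 = 2.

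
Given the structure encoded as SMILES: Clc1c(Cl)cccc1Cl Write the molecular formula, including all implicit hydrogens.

Walk through each heavy atom and fill implicit hydrogens from standard valence (C 4, N 3, O 2, S 2, halogen 1); for lowercase aromatic atoms, an aromatic c carries 1 H when it has two neighbours and 0 H with three, and aromatic n carries 0 H:
  atom 1: Cl (halogen, monovalent) → 0 H
  atom 2: aromatic c, 3 neighbours → 0 H
  atom 3: aromatic c, 3 neighbours → 0 H
  atom 4: Cl (halogen, monovalent) → 0 H
  atom 5: aromatic c, 2 neighbours → 1 H
  atom 6: aromatic c, 2 neighbours → 1 H
  atom 7: aromatic c, 2 neighbours → 1 H
  atom 8: aromatic c, 3 neighbours → 0 H
  atom 9: Cl (halogen, monovalent) → 0 H
Totals → C:6, H:3, Cl:3.

C6H3Cl3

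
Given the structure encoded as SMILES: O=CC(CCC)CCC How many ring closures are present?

In SMILES, each pair of matching ring-closure digits denotes one ring-closing bond; the number of such bonds equals the number of independent rings.
Ring-closure bonds here: 0.

0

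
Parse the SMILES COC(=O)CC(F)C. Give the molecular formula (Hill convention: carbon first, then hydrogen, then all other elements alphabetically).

C5H9FO2

Walk through each heavy atom and fill implicit hydrogens from standard valence (C 4, N 3, O 2, S 2, halogen 1):
  atom 1: C, bond orders sum to 1 (valence 4) → 3 H
  atom 2: O, bond orders sum to 2 (valence 2) → 0 H
  atom 3: C, bond orders sum to 4 (valence 4) → 0 H
  atom 4: O, bond orders sum to 2 (valence 2) → 0 H
  atom 5: C, bond orders sum to 2 (valence 4) → 2 H
  atom 6: C, bond orders sum to 3 (valence 4) → 1 H
  atom 7: F (halogen, monovalent) → 0 H
  atom 8: C, bond orders sum to 1 (valence 4) → 3 H
Totals → C:5, H:9, F:1, O:2.
In Hill order: C5H9FO2.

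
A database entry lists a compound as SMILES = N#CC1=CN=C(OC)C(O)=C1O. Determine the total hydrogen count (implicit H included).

Walk through each heavy atom and fill implicit hydrogens from standard valence (C 4, N 3, O 2, S 2, halogen 1):
  atom 1: N, bond orders sum to 3 (valence 3) → 0 H
  atom 2: C, bond orders sum to 4 (valence 4) → 0 H
  atom 3: C, bond orders sum to 4 (valence 4) → 0 H
  atom 4: C, bond orders sum to 3 (valence 4) → 1 H
  atom 5: N, bond orders sum to 3 (valence 3) → 0 H
  atom 6: C, bond orders sum to 4 (valence 4) → 0 H
  atom 7: O, bond orders sum to 2 (valence 2) → 0 H
  atom 8: C, bond orders sum to 1 (valence 4) → 3 H
  atom 9: C, bond orders sum to 4 (valence 4) → 0 H
  atom 10: O, bond orders sum to 1 (valence 2) → 1 H
  atom 11: C, bond orders sum to 4 (valence 4) → 0 H
  atom 12: O, bond orders sum to 1 (valence 2) → 1 H
Total hydrogens: 6.

6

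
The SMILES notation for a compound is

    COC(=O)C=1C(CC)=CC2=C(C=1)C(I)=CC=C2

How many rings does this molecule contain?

2

In SMILES, each pair of matching ring-closure digits denotes one ring-closing bond; the number of such bonds equals the number of independent rings.
Ring-closure bonds here: 2.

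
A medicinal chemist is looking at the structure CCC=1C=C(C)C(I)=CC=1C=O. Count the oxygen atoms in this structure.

Scan the SMILES for O atoms (remember two-letter symbols like Cl and Br are single atoms).
Oxygen count: 1.

1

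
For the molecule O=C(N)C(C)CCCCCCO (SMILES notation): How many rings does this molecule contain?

0

In SMILES, each pair of matching ring-closure digits denotes one ring-closing bond; the number of such bonds equals the number of independent rings.
Ring-closure bonds here: 0.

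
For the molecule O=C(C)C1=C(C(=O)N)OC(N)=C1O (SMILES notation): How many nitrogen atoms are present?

2

Scan the SMILES for N atoms (remember two-letter symbols like Cl and Br are single atoms).
Nitrogen count: 2.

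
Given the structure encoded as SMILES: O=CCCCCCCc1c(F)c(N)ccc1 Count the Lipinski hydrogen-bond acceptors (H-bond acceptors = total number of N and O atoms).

N atoms: 1; O atoms: 1.
Lipinski HBA = 1 + 1 = 2.

2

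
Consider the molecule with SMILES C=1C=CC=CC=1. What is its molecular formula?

C6H6

Walk through each heavy atom and fill implicit hydrogens from standard valence (C 4, N 3, O 2, S 2, halogen 1):
  atom 1: C, bond orders sum to 3 (valence 4) → 1 H
  atom 2: C, bond orders sum to 3 (valence 4) → 1 H
  atom 3: C, bond orders sum to 3 (valence 4) → 1 H
  atom 4: C, bond orders sum to 3 (valence 4) → 1 H
  atom 5: C, bond orders sum to 3 (valence 4) → 1 H
  atom 6: C, bond orders sum to 3 (valence 4) → 1 H
Totals → C:6, H:6.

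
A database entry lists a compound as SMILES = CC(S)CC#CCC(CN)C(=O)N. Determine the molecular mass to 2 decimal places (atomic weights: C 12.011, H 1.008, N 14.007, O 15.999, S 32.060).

First, the molecular formula is C9H16N2OS (counting implicit H from valence).
  C: 9 × 12.011 = 108.099
  H: 16 × 1.008 = 16.128
  N: 2 × 14.007 = 28.014
  O: 1 × 15.999 = 15.999
  S: 1 × 32.060 = 32.060
Sum: 9×12.011 + 16×1.008 + 2×14.007 + 1×15.999 + 1×32.060 = 200.300 → 200.30 g/mol.

200.30 g/mol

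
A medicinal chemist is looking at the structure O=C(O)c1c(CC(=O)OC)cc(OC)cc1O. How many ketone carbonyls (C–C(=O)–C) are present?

0

Scan the SMILES for the ketone motif — none present.
Groups that are present: 1 carboxylic acid, 1 ester, 1 ether, 1 hydroxyl.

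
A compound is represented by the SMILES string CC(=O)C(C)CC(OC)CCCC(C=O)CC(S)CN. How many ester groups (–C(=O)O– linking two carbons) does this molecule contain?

0

Scan the SMILES for the ester motif — none present.
Groups that are present: 1 aldehyde, 1 ether, 1 ketone, 1 primary amine, 1 thiol.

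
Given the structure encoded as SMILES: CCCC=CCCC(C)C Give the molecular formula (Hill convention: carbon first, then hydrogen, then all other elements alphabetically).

C10H20

Walk through each heavy atom and fill implicit hydrogens from standard valence (C 4, N 3, O 2, S 2, halogen 1):
  atom 1: C, bond orders sum to 1 (valence 4) → 3 H
  atom 2: C, bond orders sum to 2 (valence 4) → 2 H
  atom 3: C, bond orders sum to 2 (valence 4) → 2 H
  atom 4: C, bond orders sum to 3 (valence 4) → 1 H
  atom 5: C, bond orders sum to 3 (valence 4) → 1 H
  atom 6: C, bond orders sum to 2 (valence 4) → 2 H
  atom 7: C, bond orders sum to 2 (valence 4) → 2 H
  atom 8: C, bond orders sum to 3 (valence 4) → 1 H
  atom 9: C, bond orders sum to 1 (valence 4) → 3 H
  atom 10: C, bond orders sum to 1 (valence 4) → 3 H
Totals → C:10, H:20.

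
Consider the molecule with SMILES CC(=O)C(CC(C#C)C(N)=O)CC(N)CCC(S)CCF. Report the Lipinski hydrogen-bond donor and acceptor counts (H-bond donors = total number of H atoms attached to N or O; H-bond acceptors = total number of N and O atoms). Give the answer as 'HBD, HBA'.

4, 4

Donors: find every N or O and count the H atoms it carries.
  atom 3 (O): bond orders sum to 2 → 0 H
  atom 10 (N): bond orders sum to 1 → 2 H
  atom 11 (O): bond orders sum to 2 → 0 H
  atom 14 (N): bond orders sum to 1 → 2 H
Lipinski HBD = 4.
Acceptors: N atoms = 2, O atoms = 2 → HBA = 4.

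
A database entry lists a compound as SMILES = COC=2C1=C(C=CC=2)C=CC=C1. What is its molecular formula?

Walk through each heavy atom and fill implicit hydrogens from standard valence (C 4, N 3, O 2, S 2, halogen 1):
  atom 1: C, bond orders sum to 1 (valence 4) → 3 H
  atom 2: O, bond orders sum to 2 (valence 2) → 0 H
  atom 3: C, bond orders sum to 4 (valence 4) → 0 H
  atom 4: C, bond orders sum to 4 (valence 4) → 0 H
  atom 5: C, bond orders sum to 4 (valence 4) → 0 H
  atom 6: C, bond orders sum to 3 (valence 4) → 1 H
  atom 7: C, bond orders sum to 3 (valence 4) → 1 H
  atom 8: C, bond orders sum to 3 (valence 4) → 1 H
  atom 9: C, bond orders sum to 3 (valence 4) → 1 H
  atom 10: C, bond orders sum to 3 (valence 4) → 1 H
  atom 11: C, bond orders sum to 3 (valence 4) → 1 H
  atom 12: C, bond orders sum to 3 (valence 4) → 1 H
Totals → C:11, H:10, O:1.

C11H10O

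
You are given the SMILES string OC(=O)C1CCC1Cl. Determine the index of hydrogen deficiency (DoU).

Molecular formula: C5H7ClO2.
DoU = (2C + 2 + N − H − X) / 2, where X is the halogen count and O/S are ignored.
    = (2·5 + 2 + 0 − 7 − 1) / 2 = 4 / 2 = 2.

2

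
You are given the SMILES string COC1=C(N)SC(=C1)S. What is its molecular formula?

Walk through each heavy atom and fill implicit hydrogens from standard valence (C 4, N 3, O 2, S 2, halogen 1):
  atom 1: C, bond orders sum to 1 (valence 4) → 3 H
  atom 2: O, bond orders sum to 2 (valence 2) → 0 H
  atom 3: C, bond orders sum to 4 (valence 4) → 0 H
  atom 4: C, bond orders sum to 4 (valence 4) → 0 H
  atom 5: N, bond orders sum to 1 (valence 3) → 2 H
  atom 6: S, bond orders sum to 2 (valence 2) → 0 H
  atom 7: C, bond orders sum to 4 (valence 4) → 0 H
  atom 8: C, bond orders sum to 3 (valence 4) → 1 H
  atom 9: S, bond orders sum to 1 (valence 2) → 1 H
Totals → C:5, H:7, N:1, O:1, S:2.

C5H7NOS2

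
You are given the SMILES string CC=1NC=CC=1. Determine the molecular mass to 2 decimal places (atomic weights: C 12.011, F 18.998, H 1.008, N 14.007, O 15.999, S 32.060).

First, the molecular formula is C5H7N (counting implicit H from valence).
  C: 5 × 12.011 = 60.055
  H: 7 × 1.008 = 7.056
  N: 1 × 14.007 = 14.007
Sum: 5×12.011 + 7×1.008 + 1×14.007 = 81.118 → 81.12 g/mol.

81.12 g/mol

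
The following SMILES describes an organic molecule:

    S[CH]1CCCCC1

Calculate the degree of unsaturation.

1

Degree of unsaturation = (number of rings) + (number of π bonds).
Ring closures in the SMILES: 1.
π bonds: none → 0 DoU from unsaturation.
Total DoU = 1 + 0 = 1.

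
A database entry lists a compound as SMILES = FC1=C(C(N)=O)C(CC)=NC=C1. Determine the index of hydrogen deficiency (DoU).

5

Degree of unsaturation = (number of rings) + (number of π bonds).
Ring closures in the SMILES: 1.
π bonds: 4 double bonds (each 1 DoU) → 4 DoU from unsaturation.
Total DoU = 1 + 4 = 5.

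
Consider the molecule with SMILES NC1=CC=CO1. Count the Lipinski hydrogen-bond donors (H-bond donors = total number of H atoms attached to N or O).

2

Donors: find every N or O and count the H atoms it carries.
  atom 1 (N): bond orders sum to 1 → 2 H
  atom 6 (O): bond orders sum to 2 → 0 H
Lipinski HBD = 2.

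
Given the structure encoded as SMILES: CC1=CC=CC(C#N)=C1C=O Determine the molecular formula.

Walk through each heavy atom and fill implicit hydrogens from standard valence (C 4, N 3, O 2, S 2, halogen 1):
  atom 1: C, bond orders sum to 1 (valence 4) → 3 H
  atom 2: C, bond orders sum to 4 (valence 4) → 0 H
  atom 3: C, bond orders sum to 3 (valence 4) → 1 H
  atom 4: C, bond orders sum to 3 (valence 4) → 1 H
  atom 5: C, bond orders sum to 3 (valence 4) → 1 H
  atom 6: C, bond orders sum to 4 (valence 4) → 0 H
  atom 7: C, bond orders sum to 4 (valence 4) → 0 H
  atom 8: N, bond orders sum to 3 (valence 3) → 0 H
  atom 9: C, bond orders sum to 4 (valence 4) → 0 H
  atom 10: C, bond orders sum to 3 (valence 4) → 1 H
  atom 11: O, bond orders sum to 2 (valence 2) → 0 H
Totals → C:9, H:7, N:1, O:1.

C9H7NO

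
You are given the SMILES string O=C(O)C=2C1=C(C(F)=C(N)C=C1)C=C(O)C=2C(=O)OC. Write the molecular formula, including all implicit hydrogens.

Walk through each heavy atom and fill implicit hydrogens from standard valence (C 4, N 3, O 2, S 2, halogen 1):
  atom 1: O, bond orders sum to 2 (valence 2) → 0 H
  atom 2: C, bond orders sum to 4 (valence 4) → 0 H
  atom 3: O, bond orders sum to 1 (valence 2) → 1 H
  atom 4: C, bond orders sum to 4 (valence 4) → 0 H
  atom 5: C, bond orders sum to 4 (valence 4) → 0 H
  atom 6: C, bond orders sum to 4 (valence 4) → 0 H
  atom 7: C, bond orders sum to 4 (valence 4) → 0 H
  atom 8: F (halogen, monovalent) → 0 H
  atom 9: C, bond orders sum to 4 (valence 4) → 0 H
  atom 10: N, bond orders sum to 1 (valence 3) → 2 H
  atom 11: C, bond orders sum to 3 (valence 4) → 1 H
  atom 12: C, bond orders sum to 3 (valence 4) → 1 H
  atom 13: C, bond orders sum to 3 (valence 4) → 1 H
  atom 14: C, bond orders sum to 4 (valence 4) → 0 H
  atom 15: O, bond orders sum to 1 (valence 2) → 1 H
  atom 16: C, bond orders sum to 4 (valence 4) → 0 H
  atom 17: C, bond orders sum to 4 (valence 4) → 0 H
  atom 18: O, bond orders sum to 2 (valence 2) → 0 H
  atom 19: O, bond orders sum to 2 (valence 2) → 0 H
  atom 20: C, bond orders sum to 1 (valence 4) → 3 H
Totals → C:13, H:10, F:1, N:1, O:5.
In Hill order: C13H10FNO5.

C13H10FNO5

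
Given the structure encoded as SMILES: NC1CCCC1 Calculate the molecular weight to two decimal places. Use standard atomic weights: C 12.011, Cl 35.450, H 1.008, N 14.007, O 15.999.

First, the molecular formula is C5H11N (counting implicit H from valence).
  C: 5 × 12.011 = 60.055
  H: 11 × 1.008 = 11.088
  N: 1 × 14.007 = 14.007
Sum: 5×12.011 + 11×1.008 + 1×14.007 = 85.150 → 85.15 g/mol.

85.15 g/mol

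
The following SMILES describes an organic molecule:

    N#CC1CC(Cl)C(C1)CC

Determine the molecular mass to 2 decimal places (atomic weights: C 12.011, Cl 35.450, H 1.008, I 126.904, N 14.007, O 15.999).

First, the molecular formula is C8H12ClN (counting implicit H from valence).
  C: 8 × 12.011 = 96.088
  Cl: 1 × 35.450 = 35.450
  H: 12 × 1.008 = 12.096
  N: 1 × 14.007 = 14.007
Sum: 8×12.011 + 1×35.450 + 12×1.008 + 1×14.007 = 157.641 → 157.64 g/mol.

157.64 g/mol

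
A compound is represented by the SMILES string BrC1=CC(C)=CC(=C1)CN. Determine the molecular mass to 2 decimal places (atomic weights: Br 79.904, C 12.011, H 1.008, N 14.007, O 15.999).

First, the molecular formula is C8H10BrN (counting implicit H from valence).
  Br: 1 × 79.904 = 79.904
  C: 8 × 12.011 = 96.088
  H: 10 × 1.008 = 10.080
  N: 1 × 14.007 = 14.007
Sum: 1×79.904 + 8×12.011 + 10×1.008 + 1×14.007 = 200.079 → 200.08 g/mol.

200.08 g/mol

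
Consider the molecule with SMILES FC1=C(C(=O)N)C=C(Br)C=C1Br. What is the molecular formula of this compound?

Walk through each heavy atom and fill implicit hydrogens from standard valence (C 4, N 3, O 2, S 2, halogen 1):
  atom 1: F (halogen, monovalent) → 0 H
  atom 2: C, bond orders sum to 4 (valence 4) → 0 H
  atom 3: C, bond orders sum to 4 (valence 4) → 0 H
  atom 4: C, bond orders sum to 4 (valence 4) → 0 H
  atom 5: O, bond orders sum to 2 (valence 2) → 0 H
  atom 6: N, bond orders sum to 1 (valence 3) → 2 H
  atom 7: C, bond orders sum to 3 (valence 4) → 1 H
  atom 8: C, bond orders sum to 4 (valence 4) → 0 H
  atom 9: Br (halogen, monovalent) → 0 H
  atom 10: C, bond orders sum to 3 (valence 4) → 1 H
  atom 11: C, bond orders sum to 4 (valence 4) → 0 H
  atom 12: Br (halogen, monovalent) → 0 H
Totals → C:7, H:4, Br:2, F:1, N:1, O:1.
In Hill order: C7H4Br2FNO.

C7H4Br2FNO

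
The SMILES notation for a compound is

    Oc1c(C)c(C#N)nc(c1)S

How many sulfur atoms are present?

Scan the SMILES for S atoms (remember two-letter symbols like Cl and Br are single atoms).
Sulfur count: 1.

1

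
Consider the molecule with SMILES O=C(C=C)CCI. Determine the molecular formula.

Walk through each heavy atom and fill implicit hydrogens from standard valence (C 4, N 3, O 2, S 2, halogen 1):
  atom 1: O, bond orders sum to 2 (valence 2) → 0 H
  atom 2: C, bond orders sum to 4 (valence 4) → 0 H
  atom 3: C, bond orders sum to 3 (valence 4) → 1 H
  atom 4: C, bond orders sum to 2 (valence 4) → 2 H
  atom 5: C, bond orders sum to 2 (valence 4) → 2 H
  atom 6: C, bond orders sum to 2 (valence 4) → 2 H
  atom 7: I (halogen, monovalent) → 0 H
Totals → C:5, H:7, I:1, O:1.
In Hill order: C5H7IO.

C5H7IO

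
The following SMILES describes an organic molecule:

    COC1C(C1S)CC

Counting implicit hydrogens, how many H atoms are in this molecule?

Walk through each heavy atom and fill implicit hydrogens from standard valence (C 4, N 3, O 2, S 2, halogen 1):
  atom 1: C, bond orders sum to 1 (valence 4) → 3 H
  atom 2: O, bond orders sum to 2 (valence 2) → 0 H
  atom 3: C, bond orders sum to 3 (valence 4) → 1 H
  atom 4: C, bond orders sum to 3 (valence 4) → 1 H
  atom 5: C, bond orders sum to 3 (valence 4) → 1 H
  atom 6: S, bond orders sum to 1 (valence 2) → 1 H
  atom 7: C, bond orders sum to 2 (valence 4) → 2 H
  atom 8: C, bond orders sum to 1 (valence 4) → 3 H
Total hydrogens: 12.

12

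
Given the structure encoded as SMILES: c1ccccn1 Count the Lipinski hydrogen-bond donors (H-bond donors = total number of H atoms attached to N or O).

Donors: find every N or O and count the H atoms it carries.
  atom 6 (N): bond orders sum to 3 → 0 H
Lipinski HBD = 0.

0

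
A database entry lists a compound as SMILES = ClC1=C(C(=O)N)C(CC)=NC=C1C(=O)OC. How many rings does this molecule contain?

1

In SMILES, each pair of matching ring-closure digits denotes one ring-closing bond; the number of such bonds equals the number of independent rings.
Ring-closure bonds here: 1.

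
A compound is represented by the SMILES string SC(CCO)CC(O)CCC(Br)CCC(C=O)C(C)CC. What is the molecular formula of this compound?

Walk through each heavy atom and fill implicit hydrogens from standard valence (C 4, N 3, O 2, S 2, halogen 1):
  atom 1: S, bond orders sum to 1 (valence 2) → 1 H
  atom 2: C, bond orders sum to 3 (valence 4) → 1 H
  atom 3: C, bond orders sum to 2 (valence 4) → 2 H
  atom 4: C, bond orders sum to 2 (valence 4) → 2 H
  atom 5: O, bond orders sum to 1 (valence 2) → 1 H
  atom 6: C, bond orders sum to 2 (valence 4) → 2 H
  atom 7: C, bond orders sum to 3 (valence 4) → 1 H
  atom 8: O, bond orders sum to 1 (valence 2) → 1 H
  atom 9: C, bond orders sum to 2 (valence 4) → 2 H
  atom 10: C, bond orders sum to 2 (valence 4) → 2 H
  atom 11: C, bond orders sum to 3 (valence 4) → 1 H
  atom 12: Br (halogen, monovalent) → 0 H
  atom 13: C, bond orders sum to 2 (valence 4) → 2 H
  atom 14: C, bond orders sum to 2 (valence 4) → 2 H
  atom 15: C, bond orders sum to 3 (valence 4) → 1 H
  atom 16: C, bond orders sum to 3 (valence 4) → 1 H
  atom 17: O, bond orders sum to 2 (valence 2) → 0 H
  atom 18: C, bond orders sum to 3 (valence 4) → 1 H
  atom 19: C, bond orders sum to 1 (valence 4) → 3 H
  atom 20: C, bond orders sum to 2 (valence 4) → 2 H
  atom 21: C, bond orders sum to 1 (valence 4) → 3 H
Totals → C:16, H:31, Br:1, O:3, S:1.

C16H31BrO3S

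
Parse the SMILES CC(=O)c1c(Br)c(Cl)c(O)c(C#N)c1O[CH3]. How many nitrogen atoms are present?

1

Scan the SMILES for N atoms (remember two-letter symbols like Cl and Br are single atoms).
Nitrogen count: 1.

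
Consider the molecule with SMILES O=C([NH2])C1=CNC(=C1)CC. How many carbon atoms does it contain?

Count every carbon token in the SMILES (each C, including those in ring-closure positions and inside branches).
Carbon count: 7.

7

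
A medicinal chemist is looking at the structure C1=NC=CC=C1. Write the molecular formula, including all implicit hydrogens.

C5H5N

Walk through each heavy atom and fill implicit hydrogens from standard valence (C 4, N 3, O 2, S 2, halogen 1):
  atom 1: C, bond orders sum to 3 (valence 4) → 1 H
  atom 2: N, bond orders sum to 3 (valence 3) → 0 H
  atom 3: C, bond orders sum to 3 (valence 4) → 1 H
  atom 4: C, bond orders sum to 3 (valence 4) → 1 H
  atom 5: C, bond orders sum to 3 (valence 4) → 1 H
  atom 6: C, bond orders sum to 3 (valence 4) → 1 H
Totals → C:5, H:5, N:1.
In Hill order: C5H5N.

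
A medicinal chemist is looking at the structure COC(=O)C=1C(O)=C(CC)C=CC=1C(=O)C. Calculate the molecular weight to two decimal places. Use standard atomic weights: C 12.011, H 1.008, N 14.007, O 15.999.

First, the molecular formula is C12H14O4 (counting implicit H from valence).
  C: 12 × 12.011 = 144.132
  H: 14 × 1.008 = 14.112
  O: 4 × 15.999 = 63.996
Sum: 12×12.011 + 14×1.008 + 4×15.999 = 222.240 → 222.24 g/mol.

222.24 g/mol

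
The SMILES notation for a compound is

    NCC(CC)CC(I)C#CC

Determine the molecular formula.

C9H16IN

Walk through each heavy atom and fill implicit hydrogens from standard valence (C 4, N 3, O 2, S 2, halogen 1):
  atom 1: N, bond orders sum to 1 (valence 3) → 2 H
  atom 2: C, bond orders sum to 2 (valence 4) → 2 H
  atom 3: C, bond orders sum to 3 (valence 4) → 1 H
  atom 4: C, bond orders sum to 2 (valence 4) → 2 H
  atom 5: C, bond orders sum to 1 (valence 4) → 3 H
  atom 6: C, bond orders sum to 2 (valence 4) → 2 H
  atom 7: C, bond orders sum to 3 (valence 4) → 1 H
  atom 8: I (halogen, monovalent) → 0 H
  atom 9: C, bond orders sum to 4 (valence 4) → 0 H
  atom 10: C, bond orders sum to 4 (valence 4) → 0 H
  atom 11: C, bond orders sum to 1 (valence 4) → 3 H
Totals → C:9, H:16, I:1, N:1.
In Hill order: C9H16IN.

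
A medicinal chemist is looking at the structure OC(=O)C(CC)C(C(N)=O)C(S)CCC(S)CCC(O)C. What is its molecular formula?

Walk through each heavy atom and fill implicit hydrogens from standard valence (C 4, N 3, O 2, S 2, halogen 1):
  atom 1: O, bond orders sum to 1 (valence 2) → 1 H
  atom 2: C, bond orders sum to 4 (valence 4) → 0 H
  atom 3: O, bond orders sum to 2 (valence 2) → 0 H
  atom 4: C, bond orders sum to 3 (valence 4) → 1 H
  atom 5: C, bond orders sum to 2 (valence 4) → 2 H
  atom 6: C, bond orders sum to 1 (valence 4) → 3 H
  atom 7: C, bond orders sum to 3 (valence 4) → 1 H
  atom 8: C, bond orders sum to 4 (valence 4) → 0 H
  atom 9: N, bond orders sum to 1 (valence 3) → 2 H
  atom 10: O, bond orders sum to 2 (valence 2) → 0 H
  atom 11: C, bond orders sum to 3 (valence 4) → 1 H
  atom 12: S, bond orders sum to 1 (valence 2) → 1 H
  atom 13: C, bond orders sum to 2 (valence 4) → 2 H
  atom 14: C, bond orders sum to 2 (valence 4) → 2 H
  atom 15: C, bond orders sum to 3 (valence 4) → 1 H
  atom 16: S, bond orders sum to 1 (valence 2) → 1 H
  atom 17: C, bond orders sum to 2 (valence 4) → 2 H
  atom 18: C, bond orders sum to 2 (valence 4) → 2 H
  atom 19: C, bond orders sum to 3 (valence 4) → 1 H
  atom 20: O, bond orders sum to 1 (valence 2) → 1 H
  atom 21: C, bond orders sum to 1 (valence 4) → 3 H
Totals → C:14, H:27, N:1, O:4, S:2.
In Hill order: C14H27NO4S2.

C14H27NO4S2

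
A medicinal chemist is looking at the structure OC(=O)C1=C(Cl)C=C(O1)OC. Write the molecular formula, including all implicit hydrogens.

Walk through each heavy atom and fill implicit hydrogens from standard valence (C 4, N 3, O 2, S 2, halogen 1):
  atom 1: O, bond orders sum to 1 (valence 2) → 1 H
  atom 2: C, bond orders sum to 4 (valence 4) → 0 H
  atom 3: O, bond orders sum to 2 (valence 2) → 0 H
  atom 4: C, bond orders sum to 4 (valence 4) → 0 H
  atom 5: C, bond orders sum to 4 (valence 4) → 0 H
  atom 6: Cl (halogen, monovalent) → 0 H
  atom 7: C, bond orders sum to 3 (valence 4) → 1 H
  atom 8: C, bond orders sum to 4 (valence 4) → 0 H
  atom 9: O, bond orders sum to 2 (valence 2) → 0 H
  atom 10: O, bond orders sum to 2 (valence 2) → 0 H
  atom 11: C, bond orders sum to 1 (valence 4) → 3 H
Totals → C:6, H:5, Cl:1, O:4.

C6H5ClO4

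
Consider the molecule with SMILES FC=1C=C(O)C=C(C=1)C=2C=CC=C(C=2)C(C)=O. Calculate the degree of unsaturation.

9

Degree of unsaturation = (number of rings) + (number of π bonds).
Ring closures in the SMILES: 2.
π bonds: 7 double bonds (each 1 DoU) → 7 DoU from unsaturation.
Total DoU = 2 + 7 = 9.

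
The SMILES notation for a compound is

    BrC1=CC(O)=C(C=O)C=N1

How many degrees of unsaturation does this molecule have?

5

Degree of unsaturation = (number of rings) + (number of π bonds).
Ring closures in the SMILES: 1.
π bonds: 4 double bonds (each 1 DoU) → 4 DoU from unsaturation.
Total DoU = 1 + 4 = 5.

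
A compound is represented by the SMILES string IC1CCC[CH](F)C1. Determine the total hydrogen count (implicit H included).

Walk through each heavy atom and fill implicit hydrogens from standard valence (C 4, N 3, O 2, S 2, halogen 1):
  atom 1: I (halogen, monovalent) → 0 H
  atom 2: C, bond orders sum to 3 (valence 4) → 1 H
  atom 3: C, bond orders sum to 2 (valence 4) → 2 H
  atom 4: C, bond orders sum to 2 (valence 4) → 2 H
  atom 5: C, bond orders sum to 2 (valence 4) → 2 H
  atom 6: C with explicit H count 1
  atom 7: F (halogen, monovalent) → 0 H
  atom 8: C, bond orders sum to 2 (valence 4) → 2 H
Total hydrogens: 10.

10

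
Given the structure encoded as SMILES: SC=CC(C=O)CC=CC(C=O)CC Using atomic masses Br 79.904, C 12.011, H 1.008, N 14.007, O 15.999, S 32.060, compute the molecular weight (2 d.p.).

First, the molecular formula is C11H16O2S (counting implicit H from valence).
  C: 11 × 12.011 = 132.121
  H: 16 × 1.008 = 16.128
  O: 2 × 15.999 = 31.998
  S: 1 × 32.060 = 32.060
Sum: 11×12.011 + 16×1.008 + 2×15.999 + 1×32.060 = 212.307 → 212.31 g/mol.

212.31 g/mol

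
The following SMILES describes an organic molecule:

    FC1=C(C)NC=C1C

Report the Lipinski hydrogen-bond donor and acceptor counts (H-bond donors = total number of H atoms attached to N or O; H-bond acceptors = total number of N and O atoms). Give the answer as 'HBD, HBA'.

1, 1

Donors: find every N or O and count the H atoms it carries.
  atom 5 (N): bond orders sum to 2 → 1 H
Lipinski HBD = 1.
Acceptors: N atoms = 1, O atoms = 0 → HBA = 1.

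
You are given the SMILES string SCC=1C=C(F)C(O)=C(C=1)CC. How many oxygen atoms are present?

1

Scan the SMILES for O atoms (remember two-letter symbols like Cl and Br are single atoms).
Oxygen count: 1.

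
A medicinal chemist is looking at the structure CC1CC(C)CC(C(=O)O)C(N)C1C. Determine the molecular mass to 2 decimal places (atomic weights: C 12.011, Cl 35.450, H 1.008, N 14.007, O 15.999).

199.29 g/mol

First, the molecular formula is C11H21NO2 (counting implicit H from valence).
  C: 11 × 12.011 = 132.121
  H: 21 × 1.008 = 21.168
  N: 1 × 14.007 = 14.007
  O: 2 × 15.999 = 31.998
Sum: 11×12.011 + 21×1.008 + 1×14.007 + 2×15.999 = 199.294 → 199.29 g/mol.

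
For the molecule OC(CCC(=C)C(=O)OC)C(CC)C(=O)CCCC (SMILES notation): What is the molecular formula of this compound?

Walk through each heavy atom and fill implicit hydrogens from standard valence (C 4, N 3, O 2, S 2, halogen 1):
  atom 1: O, bond orders sum to 1 (valence 2) → 1 H
  atom 2: C, bond orders sum to 3 (valence 4) → 1 H
  atom 3: C, bond orders sum to 2 (valence 4) → 2 H
  atom 4: C, bond orders sum to 2 (valence 4) → 2 H
  atom 5: C, bond orders sum to 4 (valence 4) → 0 H
  atom 6: C, bond orders sum to 2 (valence 4) → 2 H
  atom 7: C, bond orders sum to 4 (valence 4) → 0 H
  atom 8: O, bond orders sum to 2 (valence 2) → 0 H
  atom 9: O, bond orders sum to 2 (valence 2) → 0 H
  atom 10: C, bond orders sum to 1 (valence 4) → 3 H
  atom 11: C, bond orders sum to 3 (valence 4) → 1 H
  atom 12: C, bond orders sum to 2 (valence 4) → 2 H
  atom 13: C, bond orders sum to 1 (valence 4) → 3 H
  atom 14: C, bond orders sum to 4 (valence 4) → 0 H
  atom 15: O, bond orders sum to 2 (valence 2) → 0 H
  atom 16: C, bond orders sum to 2 (valence 4) → 2 H
  atom 17: C, bond orders sum to 2 (valence 4) → 2 H
  atom 18: C, bond orders sum to 2 (valence 4) → 2 H
  atom 19: C, bond orders sum to 1 (valence 4) → 3 H
Totals → C:15, H:26, O:4.

C15H26O4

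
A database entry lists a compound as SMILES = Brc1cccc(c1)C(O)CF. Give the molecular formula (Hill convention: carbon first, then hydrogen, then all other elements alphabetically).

Walk through each heavy atom and fill implicit hydrogens from standard valence (C 4, N 3, O 2, S 2, halogen 1); for lowercase aromatic atoms, an aromatic c carries 1 H when it has two neighbours and 0 H with three, and aromatic n carries 0 H:
  atom 1: Br (halogen, monovalent) → 0 H
  atom 2: aromatic c, 3 neighbours → 0 H
  atom 3: aromatic c, 2 neighbours → 1 H
  atom 4: aromatic c, 2 neighbours → 1 H
  atom 5: aromatic c, 2 neighbours → 1 H
  atom 6: aromatic c, 3 neighbours → 0 H
  atom 7: aromatic c, 2 neighbours → 1 H
  atom 8: C, bond orders sum to 3 (valence 4) → 1 H
  atom 9: O, bond orders sum to 1 (valence 2) → 1 H
  atom 10: C, bond orders sum to 2 (valence 4) → 2 H
  atom 11: F (halogen, monovalent) → 0 H
Totals → C:8, H:8, Br:1, F:1, O:1.
In Hill order: C8H8BrFO.

C8H8BrFO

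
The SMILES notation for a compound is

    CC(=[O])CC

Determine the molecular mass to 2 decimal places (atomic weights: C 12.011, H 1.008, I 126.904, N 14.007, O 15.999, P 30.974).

72.11 g/mol

First, the molecular formula is C4H8O (counting implicit H from valence).
  C: 4 × 12.011 = 48.044
  H: 8 × 1.008 = 8.064
  O: 1 × 15.999 = 15.999
Sum: 4×12.011 + 8×1.008 + 1×15.999 = 72.107 → 72.11 g/mol.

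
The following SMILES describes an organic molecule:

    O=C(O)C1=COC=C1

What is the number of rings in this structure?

In SMILES, each pair of matching ring-closure digits denotes one ring-closing bond; the number of such bonds equals the number of independent rings.
Ring-closure bonds here: 1.

1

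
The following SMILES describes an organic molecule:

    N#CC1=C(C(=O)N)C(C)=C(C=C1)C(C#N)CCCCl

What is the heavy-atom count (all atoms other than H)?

19

Every atom symbol written in the SMILES (organic subset) is one heavy atom; implicit H are not written.
Heavy atoms by element → C:14, Cl:1, N:3, O:1.
Total: 19.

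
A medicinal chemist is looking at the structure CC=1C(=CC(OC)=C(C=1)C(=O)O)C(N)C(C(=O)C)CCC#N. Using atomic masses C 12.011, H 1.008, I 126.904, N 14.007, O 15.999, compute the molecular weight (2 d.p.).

First, the molecular formula is C16H20N2O4 (counting implicit H from valence).
  C: 16 × 12.011 = 192.176
  H: 20 × 1.008 = 20.160
  N: 2 × 14.007 = 28.014
  O: 4 × 15.999 = 63.996
Sum: 16×12.011 + 20×1.008 + 2×14.007 + 4×15.999 = 304.346 → 304.35 g/mol.

304.35 g/mol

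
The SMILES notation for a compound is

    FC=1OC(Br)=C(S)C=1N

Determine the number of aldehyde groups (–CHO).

0

Scan the SMILES for the aldehyde motif — none present.
Groups that are present: 1 primary amine, 1 thiol.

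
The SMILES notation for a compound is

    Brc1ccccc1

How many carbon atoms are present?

Count every carbon token in the SMILES (each C, including those in ring-closure positions and inside branches).
Carbon count: 6.

6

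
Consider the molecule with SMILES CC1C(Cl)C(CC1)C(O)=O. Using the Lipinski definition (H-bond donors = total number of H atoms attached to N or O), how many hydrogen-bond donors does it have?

1

Donors: find every N or O and count the H atoms it carries.
  atom 9 (O): bond orders sum to 1 → 1 H
  atom 10 (O): bond orders sum to 2 → 0 H
Lipinski HBD = 1.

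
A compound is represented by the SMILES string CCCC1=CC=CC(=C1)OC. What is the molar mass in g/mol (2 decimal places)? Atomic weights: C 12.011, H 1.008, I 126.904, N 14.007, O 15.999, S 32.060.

150.22 g/mol

First, the molecular formula is C10H14O (counting implicit H from valence).
  C: 10 × 12.011 = 120.110
  H: 14 × 1.008 = 14.112
  O: 1 × 15.999 = 15.999
Sum: 10×12.011 + 14×1.008 + 1×15.999 = 150.221 → 150.22 g/mol.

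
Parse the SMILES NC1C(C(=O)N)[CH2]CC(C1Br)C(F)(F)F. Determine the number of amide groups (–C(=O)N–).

The amide motif appears at heavy-atom position 4 in the SMILES.
Other groups present: 1 primary amine.
Amide count: 1.

1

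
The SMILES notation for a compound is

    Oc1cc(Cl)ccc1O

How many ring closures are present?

1

In SMILES, each pair of matching ring-closure digits denotes one ring-closing bond; the number of such bonds equals the number of independent rings.
Ring-closure bonds here: 1.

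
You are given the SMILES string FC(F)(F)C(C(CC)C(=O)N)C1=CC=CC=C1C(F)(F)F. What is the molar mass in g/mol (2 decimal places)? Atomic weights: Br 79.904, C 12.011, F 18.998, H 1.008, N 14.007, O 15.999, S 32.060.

313.24 g/mol

First, the molecular formula is C13H13F6NO (counting implicit H from valence).
  C: 13 × 12.011 = 156.143
  F: 6 × 18.998 = 113.988
  H: 13 × 1.008 = 13.104
  N: 1 × 14.007 = 14.007
  O: 1 × 15.999 = 15.999
Sum: 13×12.011 + 6×18.998 + 13×1.008 + 1×14.007 + 1×15.999 = 313.241 → 313.24 g/mol.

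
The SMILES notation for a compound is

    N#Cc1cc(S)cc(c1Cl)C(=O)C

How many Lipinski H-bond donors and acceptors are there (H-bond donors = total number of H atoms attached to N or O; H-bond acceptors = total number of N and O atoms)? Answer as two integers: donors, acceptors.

Donors: find every N or O and count the H atoms it carries.
  atom 1 (N): bond orders sum to 3 → 0 H
  atom 12 (O): bond orders sum to 2 → 0 H
Lipinski HBD = 0.
Acceptors: N atoms = 1, O atoms = 1 → HBA = 2.

0, 2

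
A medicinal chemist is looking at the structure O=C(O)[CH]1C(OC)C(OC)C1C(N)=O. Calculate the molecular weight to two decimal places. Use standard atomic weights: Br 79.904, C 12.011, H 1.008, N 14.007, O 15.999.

First, the molecular formula is C8H13NO5 (counting implicit H from valence).
  C: 8 × 12.011 = 96.088
  H: 13 × 1.008 = 13.104
  N: 1 × 14.007 = 14.007
  O: 5 × 15.999 = 79.995
Sum: 8×12.011 + 13×1.008 + 1×14.007 + 5×15.999 = 203.194 → 203.19 g/mol.

203.19 g/mol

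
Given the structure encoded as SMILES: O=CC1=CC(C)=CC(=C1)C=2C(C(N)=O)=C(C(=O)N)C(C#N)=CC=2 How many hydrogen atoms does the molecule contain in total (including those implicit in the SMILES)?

Walk through each heavy atom and fill implicit hydrogens from standard valence (C 4, N 3, O 2, S 2, halogen 1):
  atom 1: O, bond orders sum to 2 (valence 2) → 0 H
  atom 2: C, bond orders sum to 3 (valence 4) → 1 H
  atom 3: C, bond orders sum to 4 (valence 4) → 0 H
  atom 4: C, bond orders sum to 3 (valence 4) → 1 H
  atom 5: C, bond orders sum to 4 (valence 4) → 0 H
  atom 6: C, bond orders sum to 1 (valence 4) → 3 H
  atom 7: C, bond orders sum to 3 (valence 4) → 1 H
  atom 8: C, bond orders sum to 4 (valence 4) → 0 H
  atom 9: C, bond orders sum to 3 (valence 4) → 1 H
  atom 10: C, bond orders sum to 4 (valence 4) → 0 H
  atom 11: C, bond orders sum to 4 (valence 4) → 0 H
  atom 12: C, bond orders sum to 4 (valence 4) → 0 H
  atom 13: N, bond orders sum to 1 (valence 3) → 2 H
  atom 14: O, bond orders sum to 2 (valence 2) → 0 H
  atom 15: C, bond orders sum to 4 (valence 4) → 0 H
  atom 16: C, bond orders sum to 4 (valence 4) → 0 H
  atom 17: O, bond orders sum to 2 (valence 2) → 0 H
  atom 18: N, bond orders sum to 1 (valence 3) → 2 H
  atom 19: C, bond orders sum to 4 (valence 4) → 0 H
  atom 20: C, bond orders sum to 4 (valence 4) → 0 H
  atom 21: N, bond orders sum to 3 (valence 3) → 0 H
  atom 22: C, bond orders sum to 3 (valence 4) → 1 H
  atom 23: C, bond orders sum to 3 (valence 4) → 1 H
Total hydrogens: 13.

13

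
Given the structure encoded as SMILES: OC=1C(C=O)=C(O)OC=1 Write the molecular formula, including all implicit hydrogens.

C5H4O4

Walk through each heavy atom and fill implicit hydrogens from standard valence (C 4, N 3, O 2, S 2, halogen 1):
  atom 1: O, bond orders sum to 1 (valence 2) → 1 H
  atom 2: C, bond orders sum to 4 (valence 4) → 0 H
  atom 3: C, bond orders sum to 4 (valence 4) → 0 H
  atom 4: C, bond orders sum to 3 (valence 4) → 1 H
  atom 5: O, bond orders sum to 2 (valence 2) → 0 H
  atom 6: C, bond orders sum to 4 (valence 4) → 0 H
  atom 7: O, bond orders sum to 1 (valence 2) → 1 H
  atom 8: O, bond orders sum to 2 (valence 2) → 0 H
  atom 9: C, bond orders sum to 3 (valence 4) → 1 H
Totals → C:5, H:4, O:4.
In Hill order: C5H4O4.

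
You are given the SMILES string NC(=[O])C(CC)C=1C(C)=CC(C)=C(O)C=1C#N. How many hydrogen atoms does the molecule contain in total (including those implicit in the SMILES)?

16

Walk through each heavy atom and fill implicit hydrogens from standard valence (C 4, N 3, O 2, S 2, halogen 1):
  atom 1: N, bond orders sum to 1 (valence 3) → 2 H
  atom 2: C, bond orders sum to 4 (valence 4) → 0 H
  atom 3: O with explicit H count 0
  atom 4: C, bond orders sum to 3 (valence 4) → 1 H
  atom 5: C, bond orders sum to 2 (valence 4) → 2 H
  atom 6: C, bond orders sum to 1 (valence 4) → 3 H
  atom 7: C, bond orders sum to 4 (valence 4) → 0 H
  atom 8: C, bond orders sum to 4 (valence 4) → 0 H
  atom 9: C, bond orders sum to 1 (valence 4) → 3 H
  atom 10: C, bond orders sum to 3 (valence 4) → 1 H
  atom 11: C, bond orders sum to 4 (valence 4) → 0 H
  atom 12: C, bond orders sum to 1 (valence 4) → 3 H
  atom 13: C, bond orders sum to 4 (valence 4) → 0 H
  atom 14: O, bond orders sum to 1 (valence 2) → 1 H
  atom 15: C, bond orders sum to 4 (valence 4) → 0 H
  atom 16: C, bond orders sum to 4 (valence 4) → 0 H
  atom 17: N, bond orders sum to 3 (valence 3) → 0 H
Total hydrogens: 16.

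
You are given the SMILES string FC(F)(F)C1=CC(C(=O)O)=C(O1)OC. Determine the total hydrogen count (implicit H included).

5

Walk through each heavy atom and fill implicit hydrogens from standard valence (C 4, N 3, O 2, S 2, halogen 1):
  atom 1: F (halogen, monovalent) → 0 H
  atom 2: C, bond orders sum to 4 (valence 4) → 0 H
  atom 3: F (halogen, monovalent) → 0 H
  atom 4: F (halogen, monovalent) → 0 H
  atom 5: C, bond orders sum to 4 (valence 4) → 0 H
  atom 6: C, bond orders sum to 3 (valence 4) → 1 H
  atom 7: C, bond orders sum to 4 (valence 4) → 0 H
  atom 8: C, bond orders sum to 4 (valence 4) → 0 H
  atom 9: O, bond orders sum to 2 (valence 2) → 0 H
  atom 10: O, bond orders sum to 1 (valence 2) → 1 H
  atom 11: C, bond orders sum to 4 (valence 4) → 0 H
  atom 12: O, bond orders sum to 2 (valence 2) → 0 H
  atom 13: O, bond orders sum to 2 (valence 2) → 0 H
  atom 14: C, bond orders sum to 1 (valence 4) → 3 H
Total hydrogens: 5.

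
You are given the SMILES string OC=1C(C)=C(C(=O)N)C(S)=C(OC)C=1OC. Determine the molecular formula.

Walk through each heavy atom and fill implicit hydrogens from standard valence (C 4, N 3, O 2, S 2, halogen 1):
  atom 1: O, bond orders sum to 1 (valence 2) → 1 H
  atom 2: C, bond orders sum to 4 (valence 4) → 0 H
  atom 3: C, bond orders sum to 4 (valence 4) → 0 H
  atom 4: C, bond orders sum to 1 (valence 4) → 3 H
  atom 5: C, bond orders sum to 4 (valence 4) → 0 H
  atom 6: C, bond orders sum to 4 (valence 4) → 0 H
  atom 7: O, bond orders sum to 2 (valence 2) → 0 H
  atom 8: N, bond orders sum to 1 (valence 3) → 2 H
  atom 9: C, bond orders sum to 4 (valence 4) → 0 H
  atom 10: S, bond orders sum to 1 (valence 2) → 1 H
  atom 11: C, bond orders sum to 4 (valence 4) → 0 H
  atom 12: O, bond orders sum to 2 (valence 2) → 0 H
  atom 13: C, bond orders sum to 1 (valence 4) → 3 H
  atom 14: C, bond orders sum to 4 (valence 4) → 0 H
  atom 15: O, bond orders sum to 2 (valence 2) → 0 H
  atom 16: C, bond orders sum to 1 (valence 4) → 3 H
Totals → C:10, H:13, N:1, O:4, S:1.

C10H13NO4S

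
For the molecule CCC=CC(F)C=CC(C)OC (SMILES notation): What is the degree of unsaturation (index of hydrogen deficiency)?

2

Molecular formula: C10H17FO.
DoU = (2C + 2 + N − H − X) / 2, where X is the halogen count and O/S are ignored.
    = (2·10 + 2 + 0 − 17 − 1) / 2 = 4 / 2 = 2.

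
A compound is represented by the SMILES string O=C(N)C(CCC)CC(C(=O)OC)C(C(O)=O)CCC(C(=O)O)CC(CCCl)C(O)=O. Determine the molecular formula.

Walk through each heavy atom and fill implicit hydrogens from standard valence (C 4, N 3, O 2, S 2, halogen 1):
  atom 1: O, bond orders sum to 2 (valence 2) → 0 H
  atom 2: C, bond orders sum to 4 (valence 4) → 0 H
  atom 3: N, bond orders sum to 1 (valence 3) → 2 H
  atom 4: C, bond orders sum to 3 (valence 4) → 1 H
  atom 5: C, bond orders sum to 2 (valence 4) → 2 H
  atom 6: C, bond orders sum to 2 (valence 4) → 2 H
  atom 7: C, bond orders sum to 1 (valence 4) → 3 H
  atom 8: C, bond orders sum to 2 (valence 4) → 2 H
  atom 9: C, bond orders sum to 3 (valence 4) → 1 H
  atom 10: C, bond orders sum to 4 (valence 4) → 0 H
  atom 11: O, bond orders sum to 2 (valence 2) → 0 H
  atom 12: O, bond orders sum to 2 (valence 2) → 0 H
  atom 13: C, bond orders sum to 1 (valence 4) → 3 H
  atom 14: C, bond orders sum to 3 (valence 4) → 1 H
  atom 15: C, bond orders sum to 4 (valence 4) → 0 H
  atom 16: O, bond orders sum to 1 (valence 2) → 1 H
  atom 17: O, bond orders sum to 2 (valence 2) → 0 H
  atom 18: C, bond orders sum to 2 (valence 4) → 2 H
  atom 19: C, bond orders sum to 2 (valence 4) → 2 H
  atom 20: C, bond orders sum to 3 (valence 4) → 1 H
  atom 21: C, bond orders sum to 4 (valence 4) → 0 H
  atom 22: O, bond orders sum to 2 (valence 2) → 0 H
  atom 23: O, bond orders sum to 1 (valence 2) → 1 H
  atom 24: C, bond orders sum to 2 (valence 4) → 2 H
  atom 25: C, bond orders sum to 3 (valence 4) → 1 H
  atom 26: C, bond orders sum to 2 (valence 4) → 2 H
  atom 27: C, bond orders sum to 2 (valence 4) → 2 H
  atom 28: Cl (halogen, monovalent) → 0 H
  atom 29: C, bond orders sum to 4 (valence 4) → 0 H
  atom 30: O, bond orders sum to 1 (valence 2) → 1 H
  atom 31: O, bond orders sum to 2 (valence 2) → 0 H
Totals → C:20, H:32, Cl:1, N:1, O:9.

C20H32ClNO9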